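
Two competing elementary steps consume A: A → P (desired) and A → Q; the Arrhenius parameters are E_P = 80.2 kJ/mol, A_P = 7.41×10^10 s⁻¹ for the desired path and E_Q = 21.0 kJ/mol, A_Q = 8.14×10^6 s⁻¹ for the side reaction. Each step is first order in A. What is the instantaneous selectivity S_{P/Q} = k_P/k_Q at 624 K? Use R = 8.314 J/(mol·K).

With equal orders, S_{P/Q} = k_P/k_Q = (A_P/A_Q)·exp[(E_Q−E_P)/(RT)].
(E_Q−E_P)/(RT) = (21.0−80.2)×10³/(8.314×624) = -59200/5188 = -11.41.
k_P/k_Q = (7.41×10^10/8.14×10^6)·exp(-11.41) = 9103 × 1.107×10^-5 = 0.101.

0.101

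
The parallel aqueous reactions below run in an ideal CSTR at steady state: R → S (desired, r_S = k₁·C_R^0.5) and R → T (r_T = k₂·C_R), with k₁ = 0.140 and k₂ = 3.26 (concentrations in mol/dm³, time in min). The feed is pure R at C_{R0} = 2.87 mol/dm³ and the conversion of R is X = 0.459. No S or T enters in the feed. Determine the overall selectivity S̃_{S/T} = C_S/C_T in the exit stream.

0.0345

Exit C_R = C_{R0}(1−X) = 2.87×0.541 = 1.553 mol/dm³.
In a CSTR the entire volume is at exit conditions, so r_S = 0.140×1.553^0.5 = 0.1744 and r_T = 3.26×1.553 = 5.062.
Overall selectivity = C_S/C_T = r_Sτ/(r_Tτ) = r_S/r_T = 0.0345.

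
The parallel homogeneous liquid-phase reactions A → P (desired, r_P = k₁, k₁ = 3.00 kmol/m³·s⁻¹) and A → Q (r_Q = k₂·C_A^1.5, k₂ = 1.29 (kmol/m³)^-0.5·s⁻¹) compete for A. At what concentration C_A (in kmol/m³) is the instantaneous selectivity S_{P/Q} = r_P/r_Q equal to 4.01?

0.695 kmol/m³

S_{P/Q} = (k₁/k₂)·C_A^-1.5 ⇒ C_A = (S·k₂/k₁)^(1/(-1.5)).
= (4.01×1.29/3.00)^(-0.6667) = (1.724)^(-0.6667) = 0.695 kmol/m³.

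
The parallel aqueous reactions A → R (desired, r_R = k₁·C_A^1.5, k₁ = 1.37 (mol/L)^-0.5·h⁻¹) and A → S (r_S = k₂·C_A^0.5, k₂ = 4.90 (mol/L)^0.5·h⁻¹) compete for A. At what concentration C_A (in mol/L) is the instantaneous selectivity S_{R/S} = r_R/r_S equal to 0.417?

1.49 mol/L

S_{R/S} = (k₁/k₂)·C_A ⇒ C_A = S·k₂/k₁.
= 0.417×4.90/1.37 = 1.49 mol/L.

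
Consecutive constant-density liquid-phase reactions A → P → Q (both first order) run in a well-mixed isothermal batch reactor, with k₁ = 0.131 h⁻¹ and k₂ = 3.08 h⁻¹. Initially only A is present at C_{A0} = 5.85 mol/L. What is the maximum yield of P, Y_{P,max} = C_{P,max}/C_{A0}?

0.0370

At the optimum, C_{P,max}/C_{A0} = (k₁/k₂)^[k₂/(k₂−k₁)].
= (0.131/3.08)^(3.08/(3.08−0.131)) = (0.04253)^(1.044) = 0.03697.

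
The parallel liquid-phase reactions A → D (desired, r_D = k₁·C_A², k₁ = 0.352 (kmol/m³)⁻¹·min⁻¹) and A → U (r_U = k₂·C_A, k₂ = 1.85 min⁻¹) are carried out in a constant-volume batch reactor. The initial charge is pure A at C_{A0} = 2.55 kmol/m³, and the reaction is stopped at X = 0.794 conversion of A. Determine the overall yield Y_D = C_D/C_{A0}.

0.175

C_A = C_{A0}(1−X) = 0.5253 kmol/m³.
Along a PFR/batch, dC_U/dC_A = −r_U/(r_D+r_U) = −k₂/(k₂+k₁·C_A).
Integrating from C_{A0} to C_A: C_U = (1.85/0.352)·ln[(1.85+0.352·2.55)/(1.85+0.352·0.525)] = 5.256·ln(2.748/2.035) = 1.578 kmol/m³.
Then C_D = (C_{A0}−C_A) − C_U = 2.025 − 1.578 = 0.4465 kmol/m³.
Y_D = C_D/C_{A0} = 0.4465/2.55 = 0.175.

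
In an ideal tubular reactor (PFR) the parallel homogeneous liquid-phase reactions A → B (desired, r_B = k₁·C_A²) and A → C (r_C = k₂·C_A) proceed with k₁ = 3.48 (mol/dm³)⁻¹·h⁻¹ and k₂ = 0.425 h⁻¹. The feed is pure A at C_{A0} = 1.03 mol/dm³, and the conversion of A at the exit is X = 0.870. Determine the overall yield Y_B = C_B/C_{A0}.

C_A = C_{A0}(1−X) = 0.1339 mol/dm³.
Along a PFR/batch, dC_C/dC_A = −r_C/(r_B+r_C) = −k₂/(k₂+k₁·C_A).
Integrating from C_{A0} to C_A: C_C = (0.425/3.48)·ln[(0.425+3.48·1.03)/(0.425+3.48·0.134)] = 0.1221·ln(4.009/0.8910) = 0.1837 mol/dm³.
Then C_B = (C_{A0}−C_A) − C_C = 0.8961 − 0.1837 = 0.7124 mol/dm³.
Y_B = C_B/C_{A0} = 0.7124/1.03 = 0.692.

0.692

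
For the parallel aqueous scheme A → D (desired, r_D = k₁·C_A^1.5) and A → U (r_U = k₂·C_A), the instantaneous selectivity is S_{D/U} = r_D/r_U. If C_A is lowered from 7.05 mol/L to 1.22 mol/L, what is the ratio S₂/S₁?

S_{D/U} = (k₁/k₂)·C_A^0.5, so S₂/S₁ = (C_{A,2}/C_{A,1})^0.5.
= (1.22/7.05)^0.5 = (0.1730)^0.5 = 0.416.
Selectivity toward D falls as C_A falls — high-concentration operation is favoured.

0.416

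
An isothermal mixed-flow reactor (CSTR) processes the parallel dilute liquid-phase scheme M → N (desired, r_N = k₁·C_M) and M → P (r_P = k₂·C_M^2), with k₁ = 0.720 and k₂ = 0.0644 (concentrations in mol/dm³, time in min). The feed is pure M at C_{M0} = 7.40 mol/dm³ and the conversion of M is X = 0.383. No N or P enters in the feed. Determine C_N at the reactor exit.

Exit C_M = C_{M0}(1−X) = 7.40×0.617 = 4.566 mol/dm³.
Rates in a CSTR are evaluated at the outlet concentration: r_N = 0.720×4.566 = 3.287, r_P = 0.0644×4.566^2 = 1.343.
Fraction of consumed M going to N: r_N/(r_N+r_P) = 0.7100.
C_N = 0.7100·C_{M0}·X = 0.7100×7.40×0.383 = 2.01 mol/dm³.

2.01 mol/dm³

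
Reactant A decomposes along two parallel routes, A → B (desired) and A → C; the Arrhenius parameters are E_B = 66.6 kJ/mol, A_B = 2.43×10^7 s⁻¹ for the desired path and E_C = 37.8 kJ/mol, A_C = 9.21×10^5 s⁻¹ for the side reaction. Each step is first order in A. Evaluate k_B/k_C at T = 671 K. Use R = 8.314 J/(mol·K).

0.151

k_B/k_C = (A_B/A_C)·exp[−(E_B−E_C)/(RT)] = (A_B/A_C)·exp[(E_C−E_B)/(RT)].
(E_C−E_B)/(RT) = (37.8−66.6)×10³/(8.314×671) = -28800/5579 = -5.162.
k_B/k_C = (2.43×10^7/9.21×10^5)·exp(-5.162) = 26.38 × 0.005727 = 0.151.
Since E_B > E_C, raising the temperature improves selectivity toward B.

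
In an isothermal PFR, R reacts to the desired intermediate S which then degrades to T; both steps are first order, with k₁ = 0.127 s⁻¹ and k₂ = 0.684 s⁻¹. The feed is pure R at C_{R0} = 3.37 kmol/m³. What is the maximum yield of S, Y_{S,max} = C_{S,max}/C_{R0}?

For a first-order series the maximum intermediate yield is C_{S,max}/C_{R0} = (k₁/k₂)^[k₂/(k₂−k₁)].
= (0.127/0.684)^(0.684/(0.684−0.127)) = (0.1857)^(1.228) = 0.1265.

0.126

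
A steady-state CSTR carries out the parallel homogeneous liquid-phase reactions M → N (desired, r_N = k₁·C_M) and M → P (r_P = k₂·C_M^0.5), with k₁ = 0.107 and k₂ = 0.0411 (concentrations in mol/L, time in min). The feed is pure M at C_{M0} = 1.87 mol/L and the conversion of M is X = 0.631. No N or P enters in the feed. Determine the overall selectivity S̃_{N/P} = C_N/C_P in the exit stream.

2.16

Exit C_M = C_{M0}(1−X) = 1.87×0.369 = 0.6900 mol/L.
Rates in a CSTR are evaluated at the outlet concentration: r_N = 0.107×0.6900 = 0.07383, r_P = 0.0411×0.6900^0.5 = 0.03414.
Overall selectivity = C_N/C_P = r_Nτ/(r_Pτ) = r_N/r_P = 2.16.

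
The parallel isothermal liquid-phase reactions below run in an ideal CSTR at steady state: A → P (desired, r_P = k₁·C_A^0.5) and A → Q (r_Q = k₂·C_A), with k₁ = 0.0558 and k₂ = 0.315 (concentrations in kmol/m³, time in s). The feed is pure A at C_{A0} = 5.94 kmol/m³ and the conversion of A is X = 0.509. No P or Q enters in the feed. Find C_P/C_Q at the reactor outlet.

0.104

Exit C_A = C_{A0}(1−X) = 5.94×0.491 = 2.917 kmol/m³.
In a CSTR the entire volume is at exit conditions, so r_P = 0.0558×2.917^0.5 = 0.09529 and r_Q = 0.315×2.917 = 0.9187.
Overall selectivity = C_P/C_Q = r_Pτ/(r_Qτ) = r_P/r_Q = 0.104.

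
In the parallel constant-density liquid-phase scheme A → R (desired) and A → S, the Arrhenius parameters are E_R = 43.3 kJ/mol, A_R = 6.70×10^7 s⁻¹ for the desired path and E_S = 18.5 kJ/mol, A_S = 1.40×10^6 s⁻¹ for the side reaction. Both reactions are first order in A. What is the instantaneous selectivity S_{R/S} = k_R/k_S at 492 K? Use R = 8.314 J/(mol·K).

k_R/k_S = (A_R/A_S)·exp[−(E_R−E_S)/(RT)] = (A_R/A_S)·exp[(E_S−E_R)/(RT)].
(E_S−E_R)/(RT) = (18.5−43.3)×10³/(8.314×492) = -24800/4090 = -6.063.
k_R/k_S = (6.70×10^7/1.40×10^6)·exp(-6.063) = 47.86 × 0.002328 = 0.111.

0.111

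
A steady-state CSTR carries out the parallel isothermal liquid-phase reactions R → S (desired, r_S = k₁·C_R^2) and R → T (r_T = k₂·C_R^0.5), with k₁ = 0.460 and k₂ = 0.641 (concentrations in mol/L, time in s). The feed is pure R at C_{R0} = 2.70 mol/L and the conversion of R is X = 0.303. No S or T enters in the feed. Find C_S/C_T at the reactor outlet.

Exit C_R = C_{R0}(1−X) = 2.70×0.697 = 1.882 mol/L.
In a CSTR the entire volume is at exit conditions, so r_S = 0.460×1.882^2 = 1.629 and r_T = 0.641×1.882^0.5 = 0.8793.
Overall selectivity = C_S/C_T = r_Sτ/(r_Tτ) = r_S/r_T = 1.85.

1.85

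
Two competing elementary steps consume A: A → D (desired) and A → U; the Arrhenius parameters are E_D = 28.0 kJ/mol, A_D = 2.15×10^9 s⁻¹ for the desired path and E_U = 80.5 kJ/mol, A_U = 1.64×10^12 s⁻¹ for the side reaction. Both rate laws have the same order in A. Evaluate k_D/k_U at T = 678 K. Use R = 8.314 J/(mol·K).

14.5

With equal orders, S_{D/U} = k_D/k_U = (A_D/A_U)·exp[(E_U−E_D)/(RT)].
(E_U−E_D)/(RT) = (80.5−28.0)×10³/(8.314×678) = 52500/5637 = 9.314.
k_D/k_U = (2.15×10^9/1.64×10^12)·exp(9.314) = 0.001311 × 11088 = 14.5.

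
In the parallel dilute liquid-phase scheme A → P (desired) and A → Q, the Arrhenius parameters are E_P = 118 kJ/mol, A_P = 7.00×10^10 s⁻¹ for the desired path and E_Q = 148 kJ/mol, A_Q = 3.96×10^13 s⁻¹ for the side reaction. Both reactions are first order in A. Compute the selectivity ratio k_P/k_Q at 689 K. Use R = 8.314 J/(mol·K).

0.333

Since both paths have the same order in A, the concentration cancels and S_{P/Q} = k_P/k_Q = (A_P/A_Q)·exp[(E_Q−E_P)/(RT)].
(E_Q−E_P)/(RT) = (148−118)×10³/(8.314×689) = 30000/5728 = 5.237.
k_P/k_Q = (7.00×10^10/3.96×10^13)·exp(5.237) = 0.001768 × 188.1 = 0.333.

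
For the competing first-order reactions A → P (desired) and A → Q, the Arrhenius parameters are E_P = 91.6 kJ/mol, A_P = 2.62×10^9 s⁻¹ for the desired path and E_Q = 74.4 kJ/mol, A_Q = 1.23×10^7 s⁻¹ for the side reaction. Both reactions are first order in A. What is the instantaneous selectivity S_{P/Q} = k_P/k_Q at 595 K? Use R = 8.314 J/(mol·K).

6.58

k_P/k_Q = (A_P/A_Q)·exp[−(E_P−E_Q)/(RT)] = (A_P/A_Q)·exp[(E_Q−E_P)/(RT)].
(E_Q−E_P)/(RT) = (74.4−91.6)×10³/(8.314×595) = -17200/4947 = -3.477.
k_P/k_Q = (2.62×10^9/1.23×10^7)·exp(-3.477) = 213.0 × 0.03090 = 6.58.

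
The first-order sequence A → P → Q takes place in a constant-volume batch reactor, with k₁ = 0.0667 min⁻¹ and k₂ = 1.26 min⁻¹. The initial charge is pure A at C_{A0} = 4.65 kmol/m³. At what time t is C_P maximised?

2.46 min

Setting dC_P/dt = 0 gives t_opt = ln(k₂/k₁)/(k₂−k₁).
= ln(1.26/0.0667)/(1.26−0.0667) = ln(18.89)/1.193 = 2.939/1.193 = 2.46 min.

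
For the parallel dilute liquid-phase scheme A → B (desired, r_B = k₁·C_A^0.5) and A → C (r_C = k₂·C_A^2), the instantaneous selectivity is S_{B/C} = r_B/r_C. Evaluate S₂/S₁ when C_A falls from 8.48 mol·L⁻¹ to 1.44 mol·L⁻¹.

14.3

S_{B/C} = (k₁/k₂)·C_A^-1.5, so S₂/S₁ = (C_{A,2}/C_{A,1})^-1.5.
= (1.44/8.48)^(-1.5) = (0.1698)^(-1.5) = 14.3.
Selectivity toward B rises as C_A falls — low-concentration operation is favoured.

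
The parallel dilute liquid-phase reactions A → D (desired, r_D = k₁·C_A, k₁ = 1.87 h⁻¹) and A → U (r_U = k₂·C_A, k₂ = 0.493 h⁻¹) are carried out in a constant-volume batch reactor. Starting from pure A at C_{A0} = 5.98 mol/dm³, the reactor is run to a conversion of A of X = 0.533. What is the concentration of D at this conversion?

C_A = C_{A0}(1−X) = 2.793 mol/dm³.
Both paths are first order in A, so the instantaneous fraction to D is constant: dC_D/d(−C_A) = k₁/(k₁+k₂) = 0.7914.
C_D = 0.7914·(C_{A0}−C_A) = 0.7914×3.187 = 2.52 mol/dm³.

2.52 mol/dm³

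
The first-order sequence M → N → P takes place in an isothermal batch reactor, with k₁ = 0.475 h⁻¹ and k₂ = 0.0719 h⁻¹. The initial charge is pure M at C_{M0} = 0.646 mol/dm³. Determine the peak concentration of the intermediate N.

0.461 mol/dm³

For a first-order series the maximum intermediate yield is C_{N,max}/C_{M0} = (k₁/k₂)^[k₂/(k₂−k₁)].
= (0.475/0.0719)^(0.0719/(0.0719−0.475)) = (6.606)^(-0.1784) = 0.7141.
C_{N,max} = 0.7141×0.646 = 0.461 mol/dm³.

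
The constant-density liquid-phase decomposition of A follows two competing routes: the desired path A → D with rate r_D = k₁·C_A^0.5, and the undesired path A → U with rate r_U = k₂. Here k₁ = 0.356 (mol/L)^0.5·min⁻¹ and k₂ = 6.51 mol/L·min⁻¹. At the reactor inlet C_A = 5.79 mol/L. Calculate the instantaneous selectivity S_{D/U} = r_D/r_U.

0.132

S_{D/U} = r_D/r_U = (k₁·C_A^0.5)/(k₂) = (k₁/k₂)·C_A^0.5.
= (0.356×5.790^0.5) / (6.51) = 0.8566/6.510 = 0.132.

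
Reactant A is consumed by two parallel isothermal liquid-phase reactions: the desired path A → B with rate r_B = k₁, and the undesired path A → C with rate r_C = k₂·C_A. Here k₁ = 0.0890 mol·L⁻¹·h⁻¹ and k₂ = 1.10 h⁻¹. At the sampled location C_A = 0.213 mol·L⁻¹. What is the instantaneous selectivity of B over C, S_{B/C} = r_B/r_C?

0.380

S_{B/C} = r_B/r_C = (k₁)/(k₂·C_A) = (k₁/k₂)·C_A⁻¹.
= (0.0890) / (1.10×0.2130) = 0.08900/0.2343 = 0.380.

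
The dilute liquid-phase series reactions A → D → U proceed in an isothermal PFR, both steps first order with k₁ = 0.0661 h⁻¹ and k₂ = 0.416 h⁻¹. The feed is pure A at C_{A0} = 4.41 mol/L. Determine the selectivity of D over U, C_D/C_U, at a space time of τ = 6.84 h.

0.429

The intermediate concentration in a first-order A→B→C sequence is C_D = k₁C_{A0}(e^(−k₁τ) − e^(−k₂τ))/(k₂−k₁).
e^(−k₁τ) = e^(−0.0661×6.84) = e^(−0.4521) = 0.6363; e^(−k₂τ) = e^(−2.845) = 0.05811.
C_D = 0.0661×4.41/(0.416−0.0661) × (0.6363−0.05811) = 0.8331×0.5782 = 0.4817 mol/L.
C_A = C_{A0}e^(−k₁τ) = 2.806 mol/L, so C_U = C_{A0}−C_A−C_D = 1.122 mol/L; C_D/C_U = 0.429.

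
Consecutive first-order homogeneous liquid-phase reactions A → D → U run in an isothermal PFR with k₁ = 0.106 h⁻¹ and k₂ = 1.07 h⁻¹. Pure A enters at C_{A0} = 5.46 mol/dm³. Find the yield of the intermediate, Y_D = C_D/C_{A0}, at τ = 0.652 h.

0.0479

For first-order series with pure A initially, C_D(τ) = k₁C_{A0}/(k₂−k₁)·(e^(−k₁τ) − e^(−k₂τ)).
e^(−k₁τ) = e^(−0.106×0.652) = e^(−0.06911) = 0.9332; e^(−k₂τ) = e^(−0.6976) = 0.4978.
C_D = 0.106×5.46/(1.07−0.106) × (0.9332−0.4978) = 0.6004×0.4355 = 0.2614 mol/dm³.
Y_D = C_D/C_{A0} = 0.2614/5.46 = 0.0479.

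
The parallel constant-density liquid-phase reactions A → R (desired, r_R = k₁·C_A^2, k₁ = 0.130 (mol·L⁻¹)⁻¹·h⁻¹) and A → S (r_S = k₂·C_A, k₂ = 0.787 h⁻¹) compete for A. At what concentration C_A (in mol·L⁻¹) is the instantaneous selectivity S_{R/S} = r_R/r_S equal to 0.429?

2.60 mol·L⁻¹

S_{R/S} = (k₁/k₂)·C_A ⇒ C_A = S·k₂/k₁.
= 0.429×0.787/0.130 = 2.60 mol·L⁻¹.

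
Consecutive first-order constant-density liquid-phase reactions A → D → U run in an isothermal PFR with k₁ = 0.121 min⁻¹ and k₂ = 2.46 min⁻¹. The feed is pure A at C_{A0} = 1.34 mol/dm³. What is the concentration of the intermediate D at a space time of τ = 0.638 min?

0.0497 mol/dm³

Solving the coupled first-order balances gives C_D(τ) = [k₁/(k₂−k₁)]·C_{A0}·(e^(−k₁τ) − e^(−k₂τ)).
e^(−k₁τ) = e^(−0.121×0.638) = e^(−0.07720) = 0.9257; e^(−k₂τ) = e^(−1.569) = 0.2082.
C_D = 0.121×1.34/(2.46−0.121) × (0.9257−0.2082) = 0.06932×0.7176 = 0.04974 mol/dm³.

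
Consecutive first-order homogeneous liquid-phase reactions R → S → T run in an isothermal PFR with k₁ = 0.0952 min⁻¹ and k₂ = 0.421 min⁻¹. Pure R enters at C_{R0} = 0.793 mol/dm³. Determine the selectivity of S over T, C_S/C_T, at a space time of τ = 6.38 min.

The intermediate concentration in a first-order A→B→C sequence is C_S = k₁C_{R0}(e^(−k₁τ) − e^(−k₂τ))/(k₂−k₁).
e^(−k₁τ) = e^(−0.0952×6.38) = e^(−0.6074) = 0.5448; e^(−k₂τ) = e^(−2.686) = 0.06815.
C_S = 0.0952×0.793/(0.421−0.0952) × (0.5448−0.06815) = 0.2317×0.4766 = 0.1104 mol/dm³.
C_R = C_{R0}e^(−k₁τ) = 0.4320 mol/dm³, so C_T = C_{R0}−C_R−C_S = 0.2505 mol/dm³; C_S/C_T = 0.441.

0.441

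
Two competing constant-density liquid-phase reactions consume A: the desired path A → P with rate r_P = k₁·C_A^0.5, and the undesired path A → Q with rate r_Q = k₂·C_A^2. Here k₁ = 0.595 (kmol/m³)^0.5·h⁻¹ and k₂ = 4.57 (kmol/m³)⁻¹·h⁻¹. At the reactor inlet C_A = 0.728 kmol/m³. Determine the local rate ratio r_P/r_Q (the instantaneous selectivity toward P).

0.210

S_{P/Q} = r_P/r_Q = (k₁·C_A^0.5)/(k₂·C_A^2) = (k₁/k₂)·C_A^-1.5.
= (0.595×0.7280^0.5) / (4.57×0.7280^2) = 0.5077/2.422 = 0.210.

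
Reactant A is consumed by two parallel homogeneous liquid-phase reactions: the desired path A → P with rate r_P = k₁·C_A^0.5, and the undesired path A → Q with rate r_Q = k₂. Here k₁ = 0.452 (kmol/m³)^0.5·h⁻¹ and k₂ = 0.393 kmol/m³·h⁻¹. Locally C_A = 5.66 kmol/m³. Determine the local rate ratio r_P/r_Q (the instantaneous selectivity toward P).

2.74

S_{P/Q} = r_P/r_Q = (k₁·C_A^0.5)/(k₂) = (k₁/k₂)·C_A^0.5.
= (0.452×5.660^0.5) / (0.393) = 1.075/0.3930 = 2.74.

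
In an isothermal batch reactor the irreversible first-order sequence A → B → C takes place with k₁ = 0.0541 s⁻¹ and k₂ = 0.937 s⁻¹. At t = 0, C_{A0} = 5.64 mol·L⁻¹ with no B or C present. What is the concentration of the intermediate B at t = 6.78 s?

For first-order series with pure A initially, C_B(t) = k₁C_{A0}/(k₂−k₁)·(e^(−k₁t) − e^(−k₂t)).
e^(−k₁t) = e^(−0.0541×6.78) = e^(−0.3668) = 0.6929; e^(−k₂t) = e^(−6.353) = 0.001742.
C_B = 0.0541×5.64/(0.937−0.0541) × (0.6929−0.001742) = 0.3456×0.6912 = 0.2389 mol·L⁻¹.

0.239 mol·L⁻¹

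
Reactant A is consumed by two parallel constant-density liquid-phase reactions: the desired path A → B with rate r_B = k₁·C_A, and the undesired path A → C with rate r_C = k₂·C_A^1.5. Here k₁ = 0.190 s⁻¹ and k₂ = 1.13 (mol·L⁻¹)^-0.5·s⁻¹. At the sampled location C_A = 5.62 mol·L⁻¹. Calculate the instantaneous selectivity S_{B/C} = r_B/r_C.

0.0709

S_{B/C} = r_B/r_C = (k₁·C_A)/(k₂·C_A^1.5) = (k₁/k₂)·C_A^-0.5.
= (0.190×5.620) / (1.13×5.620^1.5) = 1.068/15.06 = 0.0709.
The undesired path is higher order in A, so low C_A (CSTR or dilute feed) favours B.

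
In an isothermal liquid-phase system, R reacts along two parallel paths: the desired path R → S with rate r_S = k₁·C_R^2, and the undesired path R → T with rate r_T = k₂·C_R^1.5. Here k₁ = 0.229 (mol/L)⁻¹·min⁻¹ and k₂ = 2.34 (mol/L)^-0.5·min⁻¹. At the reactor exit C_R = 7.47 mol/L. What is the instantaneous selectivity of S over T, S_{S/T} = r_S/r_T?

0.267

S_{S/T} = r_S/r_T = (k₁·C_R^2)/(k₂·C_R^1.5) = (k₁/k₂)·C_R^0.5.
= (0.229×7.470^2) / (2.34×7.470^1.5) = 12.78/47.77 = 0.267.
Since the desired path is higher order in R, keeping C_R high (PFR or concentrated feed) favours S.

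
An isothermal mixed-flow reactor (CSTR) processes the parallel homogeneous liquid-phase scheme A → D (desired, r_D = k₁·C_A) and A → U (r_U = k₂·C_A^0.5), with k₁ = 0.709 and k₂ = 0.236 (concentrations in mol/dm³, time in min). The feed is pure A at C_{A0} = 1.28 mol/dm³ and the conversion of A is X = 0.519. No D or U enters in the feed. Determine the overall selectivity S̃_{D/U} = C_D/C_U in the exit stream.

2.36

Exit C_A = C_{A0}(1−X) = 1.28×0.481 = 0.6157 mol/dm³.
A CSTR operates uniformly at the exit composition, giving r_D = 0.4365 and r_U = 0.1852 (each k·C_A^n at C_A = 0.6157).
Overall selectivity = C_D/C_U = r_Dτ/(r_Uτ) = r_D/r_U = 2.36.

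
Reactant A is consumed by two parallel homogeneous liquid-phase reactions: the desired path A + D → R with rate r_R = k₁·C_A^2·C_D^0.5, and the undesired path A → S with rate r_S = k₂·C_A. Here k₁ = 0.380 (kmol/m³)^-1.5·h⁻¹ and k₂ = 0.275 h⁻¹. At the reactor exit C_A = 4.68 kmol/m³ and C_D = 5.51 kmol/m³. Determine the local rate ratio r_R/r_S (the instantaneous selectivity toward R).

15.2

S_{R/S} = r_R/r_S = (k₁·C_A^2·C_D^0.5)/(k₂·C_A) = (k₁/k₂)·C_A·C_D^0.5.
= (0.380×4.680^2×5.510^0.5) / (0.275×4.680) = 19.54/1.287 = 15.2.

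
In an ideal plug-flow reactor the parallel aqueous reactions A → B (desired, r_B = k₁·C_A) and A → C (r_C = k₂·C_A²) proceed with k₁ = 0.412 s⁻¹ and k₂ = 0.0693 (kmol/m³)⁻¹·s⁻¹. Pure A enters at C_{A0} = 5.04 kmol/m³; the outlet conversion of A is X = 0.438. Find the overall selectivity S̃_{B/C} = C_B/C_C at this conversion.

C_A = C_{A0}(1−X) = 2.832 kmol/m³.
Along a PFR/batch, dC_B/dC_A = −r_B/(r_B+r_C) = −k₁/(k₁+k₂·C_A).
Integrating from C_{A0} to C_A: C_B = (0.412/0.0693)·ln[(0.412+0.0693·5.04)/(0.412+0.0693·2.83)] = 5.945·ln(0.7613/0.6083) = 1.334 kmol/m³.
C_C = (C_{A0}−C_A)−C_B = 0.8738 kmol/m³; S̃_{B/C} = 1.334/0.8738 = 1.53.

1.53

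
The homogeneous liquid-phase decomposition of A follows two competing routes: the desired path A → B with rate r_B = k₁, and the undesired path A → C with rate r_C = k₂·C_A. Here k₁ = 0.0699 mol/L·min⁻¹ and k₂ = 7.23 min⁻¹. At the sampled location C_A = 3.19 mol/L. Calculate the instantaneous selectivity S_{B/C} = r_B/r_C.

S_{B/C} = r_B/r_C = (k₁)/(k₂·C_A) = (k₁/k₂)·C_A⁻¹.
= (0.0699) / (7.23×3.190) = 0.06990/23.06 = 0.00303.
The undesired path is higher order in A, so low C_A (CSTR or dilute feed) favours B.

0.00303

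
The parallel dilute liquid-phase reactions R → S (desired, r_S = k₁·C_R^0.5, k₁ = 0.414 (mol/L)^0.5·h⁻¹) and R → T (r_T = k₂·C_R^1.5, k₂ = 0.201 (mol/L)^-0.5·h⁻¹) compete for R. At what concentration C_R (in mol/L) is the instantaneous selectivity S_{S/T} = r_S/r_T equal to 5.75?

0.358 mol/L

S_{S/T} = (k₁/k₂)·C_R⁻¹ ⇒ C_R = (S·k₂/k₁)^(-1).
= (5.75×0.201/0.414)^(-1) = (2.792)^(-1) = 0.358 mol/L.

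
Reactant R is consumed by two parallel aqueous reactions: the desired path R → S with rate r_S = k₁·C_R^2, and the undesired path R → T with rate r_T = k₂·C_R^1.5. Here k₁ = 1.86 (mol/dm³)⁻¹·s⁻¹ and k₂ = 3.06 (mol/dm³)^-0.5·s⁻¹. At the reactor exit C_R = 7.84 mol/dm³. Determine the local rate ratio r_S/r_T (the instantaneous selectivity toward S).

S_{S/T} = r_S/r_T = (k₁·C_R^2)/(k₂·C_R^1.5) = (k₁/k₂)·C_R^0.5.
= (1.86×7.840^2) / (3.06×7.840^1.5) = 114.3/67.17 = 1.70.

1.70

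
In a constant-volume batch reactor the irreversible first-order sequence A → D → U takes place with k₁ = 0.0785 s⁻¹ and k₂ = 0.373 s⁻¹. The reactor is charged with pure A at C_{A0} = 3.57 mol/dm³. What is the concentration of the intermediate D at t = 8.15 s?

0.456 mol/dm³

The intermediate concentration in a first-order A→B→C sequence is C_D = k₁C_{A0}(e^(−k₁t) − e^(−k₂t))/(k₂−k₁).
e^(−k₁t) = e^(−0.0785×8.15) = e^(−0.6398) = 0.5274; e^(−k₂t) = e^(−3.040) = 0.04784.
C_D = 0.0785×3.57/(0.373−0.0785) × (0.5274−0.04784) = 0.9516×0.4796 = 0.4564 mol/dm³.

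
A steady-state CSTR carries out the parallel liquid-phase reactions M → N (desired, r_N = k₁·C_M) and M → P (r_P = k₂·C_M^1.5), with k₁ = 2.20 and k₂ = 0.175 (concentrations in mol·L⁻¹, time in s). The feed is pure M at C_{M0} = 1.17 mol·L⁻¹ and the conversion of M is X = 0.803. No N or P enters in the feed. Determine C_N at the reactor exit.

0.905 mol·L⁻¹

Exit C_M = C_{M0}(1−X) = 1.17×0.197 = 0.2305 mol·L⁻¹.
In a CSTR the entire volume is at exit conditions, so r_N = 2.20×0.2305 = 0.5071 and r_P = 0.175×0.2305^1.5 = 0.01936.
Fraction of consumed M going to N: r_N/(r_N+r_P) = 0.9632.
C_N = 0.9632·C_{M0}·X = 0.9632×1.17×0.803 = 0.905 mol·L⁻¹.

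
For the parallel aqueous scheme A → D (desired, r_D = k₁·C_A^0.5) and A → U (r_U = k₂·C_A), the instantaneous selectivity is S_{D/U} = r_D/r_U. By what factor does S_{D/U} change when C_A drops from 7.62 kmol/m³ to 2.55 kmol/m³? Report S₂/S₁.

1.73

S_{D/U} = (k₁/k₂)·C_A^-0.5, so S₂/S₁ = (C_{A,2}/C_{A,1})^-0.5.
= (2.55/7.62)^(-0.5) = (0.3346)^(-0.5) = 1.73.
Selectivity toward D rises as C_A falls — low-concentration operation is favoured.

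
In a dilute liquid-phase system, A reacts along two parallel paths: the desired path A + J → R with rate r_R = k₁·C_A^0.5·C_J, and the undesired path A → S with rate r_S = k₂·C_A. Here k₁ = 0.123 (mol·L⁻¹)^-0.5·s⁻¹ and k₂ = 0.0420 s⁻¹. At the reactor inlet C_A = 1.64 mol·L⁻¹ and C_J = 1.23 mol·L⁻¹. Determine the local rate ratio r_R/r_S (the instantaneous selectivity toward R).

S_{R/S} = r_R/r_S = (k₁·C_A^0.5·C_J)/(k₂·C_A) = (k₁/k₂)·C_A^-0.5·C_J.
= (0.123×1.640^0.5×1.230) / (0.0420×1.640) = 0.1937/0.06888 = 2.81.
The undesired path is higher order in A, so low C_A (CSTR or dilute feed) favours R.

2.81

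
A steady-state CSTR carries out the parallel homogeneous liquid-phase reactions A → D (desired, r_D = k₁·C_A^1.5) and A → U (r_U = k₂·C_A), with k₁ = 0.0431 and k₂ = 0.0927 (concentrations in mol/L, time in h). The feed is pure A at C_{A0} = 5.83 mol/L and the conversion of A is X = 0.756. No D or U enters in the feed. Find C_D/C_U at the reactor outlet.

Exit C_A = C_{A0}(1−X) = 5.83×0.244 = 1.423 mol/L.
In a CSTR the entire volume is at exit conditions, so r_D = 0.0431×1.423^1.5 = 0.07312 and r_U = 0.0927×1.423 = 0.1319.
Overall selectivity = C_D/C_U = r_Dτ/(r_Uτ) = r_D/r_U = 0.555.

0.555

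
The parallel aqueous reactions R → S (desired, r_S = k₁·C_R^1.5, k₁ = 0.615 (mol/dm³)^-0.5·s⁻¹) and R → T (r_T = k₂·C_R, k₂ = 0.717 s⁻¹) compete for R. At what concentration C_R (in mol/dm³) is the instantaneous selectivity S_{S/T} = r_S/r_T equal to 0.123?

0.0206 mol/dm³

S_{S/T} = (k₁/k₂)·C_R^0.5 ⇒ C_R = (S·k₂/k₁)^(2).
= (0.123×0.717/0.615)^(2) = (0.1434)^(2) = 0.0206 mol/dm³.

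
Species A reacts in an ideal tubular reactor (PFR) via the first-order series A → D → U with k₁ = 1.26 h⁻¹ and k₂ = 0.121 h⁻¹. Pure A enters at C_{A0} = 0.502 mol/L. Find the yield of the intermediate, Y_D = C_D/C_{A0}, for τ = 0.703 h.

0.560

Solving the coupled first-order balances gives C_D(τ) = [k₁/(k₂−k₁)]·C_{A0}·(e^(−k₁τ) − e^(−k₂τ)).
e^(−k₁τ) = e^(−1.26×0.703) = e^(−0.8858) = 0.4124; e^(−k₂τ) = e^(−0.08506) = 0.9185.
C_D = 1.26×0.502/(0.121−1.26) × (0.4124−0.9185) = (-0.5553)×(-0.5061) = 0.2810 mol/L.
Y_D = C_D/C_{A0} = 0.2810/0.502 = 0.560.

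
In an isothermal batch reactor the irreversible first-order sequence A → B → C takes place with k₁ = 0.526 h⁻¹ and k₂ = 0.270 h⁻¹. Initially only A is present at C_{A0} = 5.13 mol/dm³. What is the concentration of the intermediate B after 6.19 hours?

Solving the coupled first-order balances gives C_B(t) = [k₁/(k₂−k₁)]·C_{A0}·(e^(−k₁t) − e^(−k₂t)).
e^(−k₁t) = e^(−0.526×6.19) = e^(−3.256) = 0.03854; e^(−k₂t) = e^(−1.671) = 0.1880.
C_B = 0.526×5.13/(0.270−0.526) × (0.03854−0.1880) = (-10.54)×(-0.1495) = 1.575 mol/dm³.

1.58 mol/dm³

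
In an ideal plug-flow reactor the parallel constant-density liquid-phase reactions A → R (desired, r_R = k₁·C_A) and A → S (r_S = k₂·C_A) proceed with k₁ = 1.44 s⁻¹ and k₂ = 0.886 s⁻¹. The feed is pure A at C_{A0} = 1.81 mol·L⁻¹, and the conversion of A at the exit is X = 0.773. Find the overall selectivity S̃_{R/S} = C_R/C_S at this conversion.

1.63

C_A = C_{A0}(1−X) = 0.4109 mol·L⁻¹.
Both paths are first order in A, so the instantaneous fraction to R is constant: dC_R/d(−C_A) = k₁/(k₁+k₂) = 0.6191.
C_R = 0.6191·(C_{A0}−C_A) = 0.6191×1.399 = 0.866 mol·L⁻¹.
C_S = (C_{A0}−C_A)−C_R = 0.5329 mol·L⁻¹; S̃_{R/S} = 0.8662/0.5329 = 1.63.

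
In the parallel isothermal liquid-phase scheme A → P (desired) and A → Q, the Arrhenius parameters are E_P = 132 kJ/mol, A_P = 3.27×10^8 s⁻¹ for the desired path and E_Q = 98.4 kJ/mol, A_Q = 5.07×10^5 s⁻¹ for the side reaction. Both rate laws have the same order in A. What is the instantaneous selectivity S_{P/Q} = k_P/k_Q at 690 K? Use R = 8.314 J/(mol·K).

1.84

k_P/k_Q = (A_P/A_Q)·exp[−(E_P−E_Q)/(RT)] = (A_P/A_Q)·exp[(E_Q−E_P)/(RT)].
(E_Q−E_P)/(RT) = (98.4−132)×10³/(8.314×690) = -33600/5737 = -5.857.
k_P/k_Q = (3.27×10^8/5.07×10^5)·exp(-5.857) = 645.0 × 0.002860 = 1.84.
Since E_P > E_Q, raising the temperature improves selectivity toward P.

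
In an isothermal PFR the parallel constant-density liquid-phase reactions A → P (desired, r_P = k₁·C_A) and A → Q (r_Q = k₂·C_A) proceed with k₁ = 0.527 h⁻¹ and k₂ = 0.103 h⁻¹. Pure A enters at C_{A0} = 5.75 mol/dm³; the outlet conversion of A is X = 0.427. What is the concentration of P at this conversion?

2.05 mol/dm³

C_A = C_{A0}(1−X) = 3.295 mol/dm³.
Both paths are first order in A, so the instantaneous fraction to P is constant: dC_P/d(−C_A) = k₁/(k₁+k₂) = 0.8365.
C_P = 0.8365·(C_{A0}−C_A) = 0.8365×2.455 = 2.05 mol/dm³.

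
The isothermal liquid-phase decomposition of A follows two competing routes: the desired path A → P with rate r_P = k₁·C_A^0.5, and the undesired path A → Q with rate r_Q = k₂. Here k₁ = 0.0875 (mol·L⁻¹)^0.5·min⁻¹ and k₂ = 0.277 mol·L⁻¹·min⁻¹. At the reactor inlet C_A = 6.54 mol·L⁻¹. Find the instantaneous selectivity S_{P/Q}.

0.808

S_{P/Q} = r_P/r_Q = (k₁·C_A^0.5)/(k₂) = (k₁/k₂)·C_A^0.5.
= (0.0875×6.540^0.5) / (0.277) = 0.2238/0.2770 = 0.808.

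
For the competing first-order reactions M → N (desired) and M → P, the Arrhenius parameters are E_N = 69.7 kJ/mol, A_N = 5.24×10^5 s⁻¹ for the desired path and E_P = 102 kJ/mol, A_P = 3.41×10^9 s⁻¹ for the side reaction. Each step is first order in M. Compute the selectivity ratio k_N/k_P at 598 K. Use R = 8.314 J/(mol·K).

0.102

Since both paths have the same order in M, the concentration cancels and S_{N/P} = k_N/k_P = (A_N/A_P)·exp[(E_P−E_N)/(RT)].
(E_P−E_N)/(RT) = (102−69.7)×10³/(8.314×598) = 32300/4972 = 6.497.
k_N/k_P = (5.24×10^5/3.41×10^9)·exp(6.497) = 1.537×10^-4 × 662.9 = 0.102.
Since E_N < E_P, lowering the temperature improves selectivity toward N.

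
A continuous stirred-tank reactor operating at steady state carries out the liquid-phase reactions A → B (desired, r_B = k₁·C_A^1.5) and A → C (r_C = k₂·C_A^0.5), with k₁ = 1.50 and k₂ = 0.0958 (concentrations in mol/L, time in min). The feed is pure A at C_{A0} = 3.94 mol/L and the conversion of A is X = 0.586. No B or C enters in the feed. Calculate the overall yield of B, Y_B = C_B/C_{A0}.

0.564

Exit C_A = C_{A0}(1−X) = 3.94×0.414 = 1.631 mol/L.
In a CSTR the entire volume is at exit conditions, so r_B = 1.50×1.631^1.5 = 3.125 and r_C = 0.0958×1.631^0.5 = 0.1224.
Fraction of consumed A going to B: r_B/(r_B+r_C) = 0.9623.
C_B = 0.9623·C_{A0}·X = 0.9623×3.94×0.586 = 2.22 mol/L; Y_B = C_B/C_{A0} = 0.564.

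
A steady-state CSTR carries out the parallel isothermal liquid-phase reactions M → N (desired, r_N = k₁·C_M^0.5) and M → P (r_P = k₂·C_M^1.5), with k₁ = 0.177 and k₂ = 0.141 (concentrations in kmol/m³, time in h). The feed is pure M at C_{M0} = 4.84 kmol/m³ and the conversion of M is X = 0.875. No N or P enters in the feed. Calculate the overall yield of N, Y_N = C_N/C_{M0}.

0.590

Exit C_M = C_{M0}(1−X) = 4.84×0.125 = 0.6050 kmol/m³.
A CSTR operates uniformly at the exit composition, giving r_N = 0.1377 and r_P = 0.06635 (each k·C_M^n at C_M = 0.6050).
Fraction of consumed M going to N: r_N/(r_N+r_P) = 0.6748.
C_N = 0.6748·C_{M0}·X = 0.6748×4.84×0.875 = 2.86 kmol/m³; Y_N = C_N/C_{M0} = 0.590.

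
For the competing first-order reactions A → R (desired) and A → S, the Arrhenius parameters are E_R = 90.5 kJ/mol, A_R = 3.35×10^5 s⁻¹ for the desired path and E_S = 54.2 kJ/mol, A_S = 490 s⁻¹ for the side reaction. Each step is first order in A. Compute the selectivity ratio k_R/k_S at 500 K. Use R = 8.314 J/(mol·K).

k_R/k_S = (A_R/A_S)·exp[−(E_R−E_S)/(RT)] = (A_R/A_S)·exp[(E_S−E_R)/(RT)].
(E_S−E_R)/(RT) = (54.2−90.5)×10³/(8.314×500) = -36300/4157 = -8.732.
k_R/k_S = (3.35×10^5/490)·exp(-8.732) = 683.7 × 1.613×10^-4 = 0.110.
Since E_R > E_S, raising the temperature improves selectivity toward R.

0.110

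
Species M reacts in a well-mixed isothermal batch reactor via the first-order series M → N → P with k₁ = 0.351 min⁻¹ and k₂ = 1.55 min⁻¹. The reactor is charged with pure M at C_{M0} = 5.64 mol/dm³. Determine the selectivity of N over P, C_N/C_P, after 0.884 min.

1.11

For first-order series with pure M initially, C_N(t) = k₁C_{M0}/(k₂−k₁)·(e^(−k₁t) − e^(−k₂t)).
e^(−k₁t) = e^(−0.351×0.884) = e^(−0.3103) = 0.7332; e^(−k₂t) = e^(−1.370) = 0.2541.
C_N = 0.351×5.64/(1.55−0.351) × (0.7332−0.2541) = 1.651×0.4792 = 0.7912 mol/dm³.
C_M = C_{M0}e^(−k₁t) = 4.135 mol/dm³, so C_P = C_{M0}−C_M−C_N = 0.7134 mol/dm³; C_N/C_P = 1.11.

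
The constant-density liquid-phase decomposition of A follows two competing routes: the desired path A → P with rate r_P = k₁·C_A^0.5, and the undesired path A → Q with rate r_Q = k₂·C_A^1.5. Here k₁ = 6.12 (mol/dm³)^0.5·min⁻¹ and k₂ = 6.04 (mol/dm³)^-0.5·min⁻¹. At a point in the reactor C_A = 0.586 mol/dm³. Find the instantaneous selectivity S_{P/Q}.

S_{P/Q} = r_P/r_Q = (k₁·C_A^0.5)/(k₂·C_A^1.5) = (k₁/k₂)·C_A⁻¹.
= (6.12×0.5860^0.5) / (6.04×0.5860^1.5) = 4.685/2.709 = 1.73.

1.73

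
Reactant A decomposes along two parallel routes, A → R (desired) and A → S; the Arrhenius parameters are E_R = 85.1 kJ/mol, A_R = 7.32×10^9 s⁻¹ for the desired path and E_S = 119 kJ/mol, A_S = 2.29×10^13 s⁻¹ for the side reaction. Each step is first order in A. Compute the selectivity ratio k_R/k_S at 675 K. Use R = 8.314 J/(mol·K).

0.134

With equal orders, S_{R/S} = k_R/k_S = (A_R/A_S)·exp[(E_S−E_R)/(RT)].
(E_S−E_R)/(RT) = (119−85.1)×10³/(8.314×675) = 33900/5612 = 6.041.
k_R/k_S = (7.32×10^9/2.29×10^13)·exp(6.041) = 3.197×10^-4 × 420.2 = 0.134.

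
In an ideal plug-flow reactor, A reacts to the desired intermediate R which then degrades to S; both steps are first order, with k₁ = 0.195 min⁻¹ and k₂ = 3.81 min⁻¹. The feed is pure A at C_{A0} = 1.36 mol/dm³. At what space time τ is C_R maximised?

0.822 min

Setting dC_R/dτ = 0 gives τ_opt = ln(k₂/k₁)/(k₂−k₁).
= ln(3.81/0.195)/(3.81−0.195) = ln(19.54)/3.615 = 2.972/3.615 = 0.822 min.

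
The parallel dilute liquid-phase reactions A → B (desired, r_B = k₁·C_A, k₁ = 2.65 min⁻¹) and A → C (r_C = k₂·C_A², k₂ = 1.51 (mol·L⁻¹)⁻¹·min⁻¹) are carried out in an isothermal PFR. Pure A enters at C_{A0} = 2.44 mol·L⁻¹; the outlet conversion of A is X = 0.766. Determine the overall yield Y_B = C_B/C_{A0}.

0.424

C_A = C_{A0}(1−X) = 0.5710 mol·L⁻¹.
Along a PFR/batch, dC_B/dC_A = −r_B/(r_B+r_C) = −k₁/(k₁+k₂·C_A).
Integrating from C_{A0} to C_A: C_B = (2.65/1.51)·ln[(2.65+1.51·2.44)/(2.65+1.51·0.571)] = 1.755·ln(6.334/3.512) = 1.035 mol·L⁻¹.
Y_B = C_B/C_{A0} = 1.035/2.44 = 0.424.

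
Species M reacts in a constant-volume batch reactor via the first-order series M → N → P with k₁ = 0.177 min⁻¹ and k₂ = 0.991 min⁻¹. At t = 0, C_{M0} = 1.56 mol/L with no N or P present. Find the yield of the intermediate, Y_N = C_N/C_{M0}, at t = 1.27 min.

For first-order series with pure M initially, C_N(t) = k₁C_{M0}/(k₂−k₁)·(e^(−k₁t) − e^(−k₂t)).
e^(−k₁t) = e^(−0.177×1.27) = e^(−0.2248) = 0.7987; e^(−k₂t) = e^(−1.259) = 0.2841.
C_N = 0.177×1.56/(0.991−0.177) × (0.7987−0.2841) = 0.3392×0.5146 = 0.1746 mol/L.
Y_N = C_N/C_{M0} = 0.1746/1.56 = 0.112.

0.112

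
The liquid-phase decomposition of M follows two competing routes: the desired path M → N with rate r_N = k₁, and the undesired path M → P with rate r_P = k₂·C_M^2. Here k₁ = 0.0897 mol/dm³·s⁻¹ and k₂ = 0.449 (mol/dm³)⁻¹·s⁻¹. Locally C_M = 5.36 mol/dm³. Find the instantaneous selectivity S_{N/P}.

S_{N/P} = r_N/r_P = (k₁)/(k₂·C_M^2) = (k₁/k₂)·C_M^-2.
= (0.0897) / (0.449×5.360^2) = 0.08970/12.90 = 0.00695.

0.00695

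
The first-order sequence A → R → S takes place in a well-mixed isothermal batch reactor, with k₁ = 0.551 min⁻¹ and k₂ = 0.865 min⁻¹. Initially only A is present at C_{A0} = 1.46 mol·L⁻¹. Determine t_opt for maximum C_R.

The intermediate peaks when r₁ = r₂, i.e. k₁e^(−k₁t) = k₂e^(−k₂t), giving t_opt = ln(k₂/k₁)/(k₂−k₁).
= ln(0.865/0.551)/(0.865−0.551) = ln(1.570)/0.3140 = 0.4510/0.3140 = 1.44 min.

1.44 min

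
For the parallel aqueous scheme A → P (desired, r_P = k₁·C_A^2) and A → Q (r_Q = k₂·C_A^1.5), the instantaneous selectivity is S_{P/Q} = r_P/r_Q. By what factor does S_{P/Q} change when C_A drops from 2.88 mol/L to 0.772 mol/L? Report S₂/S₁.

S_{P/Q} = (k₁/k₂)·C_A^0.5, so S₂/S₁ = (C_{A,2}/C_{A,1})^0.5.
= (0.772/2.88)^0.5 = (0.2681)^0.5 = 0.518.

0.518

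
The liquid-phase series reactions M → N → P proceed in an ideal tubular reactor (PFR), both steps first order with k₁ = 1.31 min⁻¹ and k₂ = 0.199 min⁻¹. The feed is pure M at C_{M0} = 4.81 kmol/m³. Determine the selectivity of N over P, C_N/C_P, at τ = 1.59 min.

Solving the coupled first-order balances gives C_N(τ) = [k₁/(k₂−k₁)]·C_{M0}·(e^(−k₁τ) − e^(−k₂τ)).
e^(−k₁τ) = e^(−1.31×1.59) = e^(−2.083) = 0.1246; e^(−k₂τ) = e^(−0.3164) = 0.7288.
C_N = 1.31×4.81/(0.199−1.31) × (0.1246−0.7288) = (-5.672)×(-0.6042) = 3.427 kmol/m³.
C_M = C_{M0}e^(−k₁τ) = 0.5992 kmol/m³, so C_P = C_{M0}−C_M−C_N = 0.7841 kmol/m³; C_N/C_P = 4.37.

4.37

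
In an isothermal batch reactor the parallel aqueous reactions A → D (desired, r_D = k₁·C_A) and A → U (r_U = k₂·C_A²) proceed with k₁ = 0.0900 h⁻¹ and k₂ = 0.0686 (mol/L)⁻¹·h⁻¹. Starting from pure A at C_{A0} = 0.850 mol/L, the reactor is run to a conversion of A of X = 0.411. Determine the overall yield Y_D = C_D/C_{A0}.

C_A = C_{A0}(1−X) = 0.5006 mol/L.
Along a PFR/batch, dC_D/dC_A = −r_D/(r_D+r_U) = −k₁/(k₁+k₂·C_A).
Integrating from C_{A0} to C_A: C_D = (0.0900/0.0686)·ln[(0.0900+0.0686·0.850)/(0.0900+0.0686·0.501)] = 1.312·ln(0.1483/0.1243) = 0.2312 mol/L.
Y_D = C_D/C_{A0} = 0.2312/0.850 = 0.272.

0.272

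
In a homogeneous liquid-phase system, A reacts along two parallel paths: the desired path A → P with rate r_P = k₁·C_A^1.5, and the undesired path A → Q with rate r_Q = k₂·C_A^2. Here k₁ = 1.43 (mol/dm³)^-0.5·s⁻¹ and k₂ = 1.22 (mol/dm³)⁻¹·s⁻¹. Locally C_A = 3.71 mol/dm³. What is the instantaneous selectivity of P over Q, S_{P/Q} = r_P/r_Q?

S_{P/Q} = r_P/r_Q = (k₁·C_A^1.5)/(k₂·C_A^2) = (k₁/k₂)·C_A^-0.5.
= (1.43×3.710^1.5) / (1.22×3.710^2) = 10.22/16.79 = 0.609.

0.609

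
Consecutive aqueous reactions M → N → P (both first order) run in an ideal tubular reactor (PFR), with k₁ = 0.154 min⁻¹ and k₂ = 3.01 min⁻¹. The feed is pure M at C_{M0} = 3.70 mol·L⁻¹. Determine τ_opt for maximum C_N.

1.04 min

Setting dC_N/dτ = 0 gives τ_opt = ln(k₂/k₁)/(k₂−k₁).
= ln(3.01/0.154)/(3.01−0.154) = ln(19.55)/2.856 = 2.973/2.856 = 1.04 min.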